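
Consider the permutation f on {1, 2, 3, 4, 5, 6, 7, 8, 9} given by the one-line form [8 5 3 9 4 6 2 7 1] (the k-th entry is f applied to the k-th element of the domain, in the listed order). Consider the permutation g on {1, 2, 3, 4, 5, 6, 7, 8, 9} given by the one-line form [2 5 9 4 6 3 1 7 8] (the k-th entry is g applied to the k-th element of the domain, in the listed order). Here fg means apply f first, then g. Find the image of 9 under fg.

2

(fg)(9) = g(f(9)). f(9) = 1, then g(1) = 2. So (fg)(9) = 2.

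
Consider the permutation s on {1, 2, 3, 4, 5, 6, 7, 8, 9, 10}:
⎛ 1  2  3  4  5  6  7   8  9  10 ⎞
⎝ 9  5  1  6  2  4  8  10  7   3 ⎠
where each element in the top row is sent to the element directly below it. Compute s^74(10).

1

Tracing 10 → 3 → … returns to 10 after 6 steps, so 10 lies in a 6-cycle (1, 9, 7, 8, 10, 3).
Powers repeat with period 6 on this cycle, and 74 mod 6 = 2, so s^74(10) = s^2(10).
Stepping 2 places around the cycle: 10 → 3 → 1.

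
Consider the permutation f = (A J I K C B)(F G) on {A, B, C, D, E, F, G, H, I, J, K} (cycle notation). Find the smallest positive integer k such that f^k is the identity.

6

The disjoint cycles have lengths 6, 2, 1, 1, 1.
The order is lcm(6, 2) = 6.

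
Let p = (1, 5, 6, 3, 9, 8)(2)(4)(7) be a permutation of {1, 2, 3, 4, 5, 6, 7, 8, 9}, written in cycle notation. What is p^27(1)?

3

1 lies in the 6-cycle (1, 5, 6, 3, 9, 8).
On a 6-cycle, p^6 is the identity, so p^27 = p^3 there (27 ≡ 3 mod 6).
Stepping 3 places around the cycle: 1 → 5 → 6 → 3.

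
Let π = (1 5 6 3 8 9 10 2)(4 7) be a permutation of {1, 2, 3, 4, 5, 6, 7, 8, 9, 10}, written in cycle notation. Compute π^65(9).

9 lies in the 8-cycle (1 5 6 3 8 9 10 2).
On an 8-cycle, π^8 is the identity, so π^65 = π^1 there (65 ≡ 1 mod 8).
Advancing 1 step from 9: 9 → 10.

10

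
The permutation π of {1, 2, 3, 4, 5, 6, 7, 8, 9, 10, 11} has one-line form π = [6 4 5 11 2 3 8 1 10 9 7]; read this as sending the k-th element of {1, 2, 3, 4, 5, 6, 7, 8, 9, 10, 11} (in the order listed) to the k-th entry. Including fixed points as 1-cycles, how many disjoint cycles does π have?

2

The cycle decomposition is (1 6 3 5 2 4 11 7 8)(9 10), which has 2 cycles (counting 1-cycles).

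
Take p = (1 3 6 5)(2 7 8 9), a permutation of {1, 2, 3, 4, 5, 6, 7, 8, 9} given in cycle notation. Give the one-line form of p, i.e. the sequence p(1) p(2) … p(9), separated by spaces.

3 7 6 4 1 5 8 9 2

Reading each image from the cycles: 1↦3, 2↦7, 3↦6, 4↦4, 5↦1, 6↦5, 7↦8, 8↦9, 9↦2.
Listing these in domain order gives 3 7 6 4 1 5 8 9 2.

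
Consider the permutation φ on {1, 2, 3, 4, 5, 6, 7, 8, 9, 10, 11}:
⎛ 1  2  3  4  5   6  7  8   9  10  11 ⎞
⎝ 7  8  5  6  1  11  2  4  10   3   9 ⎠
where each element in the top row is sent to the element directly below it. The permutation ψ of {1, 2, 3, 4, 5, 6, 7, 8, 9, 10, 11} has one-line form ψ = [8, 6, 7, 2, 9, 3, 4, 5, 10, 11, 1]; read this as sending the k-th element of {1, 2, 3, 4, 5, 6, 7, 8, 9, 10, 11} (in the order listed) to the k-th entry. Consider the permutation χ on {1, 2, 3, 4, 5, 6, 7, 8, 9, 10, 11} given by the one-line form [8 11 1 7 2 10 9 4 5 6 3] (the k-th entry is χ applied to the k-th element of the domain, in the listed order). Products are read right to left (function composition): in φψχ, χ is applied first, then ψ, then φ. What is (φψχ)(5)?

(φψχ)(5) = φ(ψ(χ(5))). χ(5) = 2, then ψ(2) = 6, then φ(6) = 11, so the result is 11.

11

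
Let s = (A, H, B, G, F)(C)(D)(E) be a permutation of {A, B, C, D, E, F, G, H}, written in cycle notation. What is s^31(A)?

H

A lies in the 5-cycle (A, H, B, G, F).
On a 5-cycle, s^5 is the identity, so s^31 = s^1 there (31 ≡ 1 mod 5).
Advancing 1 step from A: A → H.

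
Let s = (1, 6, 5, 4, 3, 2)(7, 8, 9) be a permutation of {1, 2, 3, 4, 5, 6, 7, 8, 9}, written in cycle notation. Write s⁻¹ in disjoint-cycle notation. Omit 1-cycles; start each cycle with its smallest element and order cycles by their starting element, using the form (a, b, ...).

(1, 2, 3, 4, 5, 6)(7, 9, 8)

The inverse reverses each cycle.
After reversing and putting each cycle's least element first, s⁻¹ = (1, 2, 3, 4, 5, 6)(7, 9, 8).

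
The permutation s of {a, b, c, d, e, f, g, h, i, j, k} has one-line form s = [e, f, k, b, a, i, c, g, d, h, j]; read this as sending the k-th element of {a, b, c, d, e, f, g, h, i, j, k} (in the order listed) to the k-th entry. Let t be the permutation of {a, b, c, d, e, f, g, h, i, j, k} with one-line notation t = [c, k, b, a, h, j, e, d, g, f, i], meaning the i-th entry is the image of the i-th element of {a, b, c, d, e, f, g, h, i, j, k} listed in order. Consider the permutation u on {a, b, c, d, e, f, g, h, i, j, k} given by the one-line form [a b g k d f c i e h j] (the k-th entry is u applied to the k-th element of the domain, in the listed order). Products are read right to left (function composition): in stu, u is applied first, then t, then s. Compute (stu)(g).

f

(stu)(g) = s(t(u(g))). u(g) = c, then t(c) = b, then s(b) = f, so the result is f.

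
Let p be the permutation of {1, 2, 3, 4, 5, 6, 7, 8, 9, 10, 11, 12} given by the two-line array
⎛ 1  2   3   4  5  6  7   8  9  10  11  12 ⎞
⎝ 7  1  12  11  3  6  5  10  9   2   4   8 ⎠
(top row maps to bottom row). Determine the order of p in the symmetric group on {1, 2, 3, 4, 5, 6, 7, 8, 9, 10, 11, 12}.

8

Decomposing into disjoint cycles gives cycle lengths 8, 2, 1, 1.
Since disjoint cycles commute, ord(p) = lcm(8, 2) = 8.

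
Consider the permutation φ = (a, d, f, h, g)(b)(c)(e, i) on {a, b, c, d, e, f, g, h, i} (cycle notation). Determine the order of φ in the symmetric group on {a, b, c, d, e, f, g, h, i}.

The cycle type of φ is (5, 2, 1, 1).
Since disjoint cycles commute, ord(φ) = lcm(5, 2) = 10.

10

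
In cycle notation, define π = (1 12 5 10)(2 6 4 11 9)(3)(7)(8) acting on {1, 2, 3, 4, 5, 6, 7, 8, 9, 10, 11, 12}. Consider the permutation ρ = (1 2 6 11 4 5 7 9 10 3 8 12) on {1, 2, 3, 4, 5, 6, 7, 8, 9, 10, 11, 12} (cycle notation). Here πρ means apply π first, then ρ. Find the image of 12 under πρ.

π(12) = 5, then ρ(5) = 7; composing gives (πρ)(12) = 7.

7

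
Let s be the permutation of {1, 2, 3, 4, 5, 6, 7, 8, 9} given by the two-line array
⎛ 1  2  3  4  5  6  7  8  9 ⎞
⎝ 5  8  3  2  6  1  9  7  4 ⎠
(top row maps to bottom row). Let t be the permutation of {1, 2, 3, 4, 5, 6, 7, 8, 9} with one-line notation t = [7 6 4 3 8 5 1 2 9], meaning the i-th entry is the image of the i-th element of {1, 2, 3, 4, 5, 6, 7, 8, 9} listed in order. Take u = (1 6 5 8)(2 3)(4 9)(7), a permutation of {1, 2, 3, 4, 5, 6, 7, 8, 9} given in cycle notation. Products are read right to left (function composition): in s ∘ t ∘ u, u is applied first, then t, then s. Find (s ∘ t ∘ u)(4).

4

Apply the permutations in order: u(4) = 9, then t(9) = 9, then s(9) = 4. So (s ∘ t ∘ u)(4) = 4.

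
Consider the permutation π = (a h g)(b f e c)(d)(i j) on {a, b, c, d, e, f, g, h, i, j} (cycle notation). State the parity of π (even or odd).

even

The cycle lengths are 4, 3, 2, 1.
A cycle is odd iff its length is even; π has 2 even-length cycles, so sgn(π) = (−1)^2 and π is even.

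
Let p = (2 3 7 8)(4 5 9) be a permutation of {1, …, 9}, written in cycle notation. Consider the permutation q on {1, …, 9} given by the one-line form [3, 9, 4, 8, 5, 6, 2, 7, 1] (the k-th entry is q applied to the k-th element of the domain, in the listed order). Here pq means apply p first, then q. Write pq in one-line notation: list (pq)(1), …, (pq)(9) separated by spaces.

(pq)(x) = q(p(x)). Computing each image: q(p(1)) = q(1) = 3, q(p(2)) = q(3) = 4, q(p(3)) = q(7) = 2, q(p(4)) = q(5) = 5, q(p(5)) = q(9) = 1, q(p(6)) = q(6) = 6, q(p(7)) = q(8) = 7, q(p(8)) = q(2) = 9, q(p(9)) = q(4) = 8.
Hence pq = [3 4 2 5 1 6 7 9 8].

3 4 2 5 1 6 7 9 8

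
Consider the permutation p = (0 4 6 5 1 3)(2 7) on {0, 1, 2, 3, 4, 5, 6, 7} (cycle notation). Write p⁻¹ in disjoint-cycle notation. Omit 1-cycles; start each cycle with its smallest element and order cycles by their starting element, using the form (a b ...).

(0 3 1 5 6 4)(2 7)

The inverse reverses each cycle.
Reversing each cycle of p and rotating so the smallest element leads gives (0 3 1 5 6 4)(2 7).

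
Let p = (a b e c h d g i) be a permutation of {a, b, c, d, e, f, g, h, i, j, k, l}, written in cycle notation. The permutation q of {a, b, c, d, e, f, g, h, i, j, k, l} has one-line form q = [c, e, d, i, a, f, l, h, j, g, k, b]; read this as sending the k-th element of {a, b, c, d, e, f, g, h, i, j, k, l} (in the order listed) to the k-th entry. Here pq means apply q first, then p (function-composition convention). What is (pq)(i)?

j

(pq)(i) = p(q(i)). q(i) = j, then p(j) = j. So (pq)(i) = j.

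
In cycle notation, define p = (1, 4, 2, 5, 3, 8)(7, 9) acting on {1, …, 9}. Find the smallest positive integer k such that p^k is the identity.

6

The disjoint cycles have lengths 6, 2, 1.
Since disjoint cycles commute, ord(p) = lcm(6, 2) = 6.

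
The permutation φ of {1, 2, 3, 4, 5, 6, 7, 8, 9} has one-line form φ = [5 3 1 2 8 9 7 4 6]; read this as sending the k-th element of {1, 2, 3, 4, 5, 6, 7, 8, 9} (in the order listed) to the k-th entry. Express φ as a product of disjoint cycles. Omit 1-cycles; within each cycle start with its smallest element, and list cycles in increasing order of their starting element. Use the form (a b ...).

(1 5 8 4 2 3)(6 9)

From 1: 1 → 5 → 8 → 4 → 2 → 3 → 1, closing the cycle (1 5 8 4 2 3).
Continuing from each remaining unvisited element yields (1 5 8 4 2 3)(6 9).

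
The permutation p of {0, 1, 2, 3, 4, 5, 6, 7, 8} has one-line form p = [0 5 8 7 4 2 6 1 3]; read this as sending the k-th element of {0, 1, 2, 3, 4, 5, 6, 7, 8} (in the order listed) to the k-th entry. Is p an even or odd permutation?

odd

In disjoint-cycle form the cycle lengths are 6, 1, 1, 1.
A cycle of length ℓ contributes ℓ−1 transpositions, so p is a product of 5 transpositions — odd.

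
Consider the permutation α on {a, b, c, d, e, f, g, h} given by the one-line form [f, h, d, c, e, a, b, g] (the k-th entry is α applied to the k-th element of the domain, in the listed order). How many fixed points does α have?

1

The fixed points (elements with α(x) = x) are {e}, so there is 1.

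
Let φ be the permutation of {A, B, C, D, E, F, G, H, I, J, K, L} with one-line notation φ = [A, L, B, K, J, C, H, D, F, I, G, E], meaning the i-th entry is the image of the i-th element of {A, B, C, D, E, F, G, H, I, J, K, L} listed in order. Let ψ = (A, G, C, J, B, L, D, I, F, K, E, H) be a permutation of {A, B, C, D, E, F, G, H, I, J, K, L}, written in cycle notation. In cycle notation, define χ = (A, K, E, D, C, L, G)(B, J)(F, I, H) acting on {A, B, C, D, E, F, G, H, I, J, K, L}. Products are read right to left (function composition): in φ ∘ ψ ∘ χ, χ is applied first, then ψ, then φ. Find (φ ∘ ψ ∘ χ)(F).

C

Apply the permutations in order: χ(F) = I, then ψ(I) = F, then φ(F) = C. So (φ ∘ ψ ∘ χ)(F) = C.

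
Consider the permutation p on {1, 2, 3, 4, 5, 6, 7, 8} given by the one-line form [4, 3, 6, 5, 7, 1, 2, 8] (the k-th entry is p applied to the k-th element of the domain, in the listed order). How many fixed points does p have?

1

The fixed points (elements with p(x) = x) are {8}, so there is 1.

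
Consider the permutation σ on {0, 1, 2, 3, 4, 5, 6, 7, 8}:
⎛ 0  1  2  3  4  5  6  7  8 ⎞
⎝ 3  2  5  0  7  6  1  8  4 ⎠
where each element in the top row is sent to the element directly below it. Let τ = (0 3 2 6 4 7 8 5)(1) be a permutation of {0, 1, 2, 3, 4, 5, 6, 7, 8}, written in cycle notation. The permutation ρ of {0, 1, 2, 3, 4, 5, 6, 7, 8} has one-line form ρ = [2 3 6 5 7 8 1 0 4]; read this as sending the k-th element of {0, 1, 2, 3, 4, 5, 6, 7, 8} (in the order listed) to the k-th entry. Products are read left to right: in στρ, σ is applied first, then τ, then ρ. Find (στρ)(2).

2

Apply the permutations in order: σ(2) = 5, then τ(5) = 0, then ρ(0) = 2. So (στρ)(2) = 2.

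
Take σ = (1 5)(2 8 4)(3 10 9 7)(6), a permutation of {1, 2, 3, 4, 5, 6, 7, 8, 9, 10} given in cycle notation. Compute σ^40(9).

9 lies in the 4-cycle (3 10 9 7).
Since the cycle has length 4, σ^40 acts on it the same as σ^0 (40 mod 4 = 0).
So σ^40(9) = 9.

9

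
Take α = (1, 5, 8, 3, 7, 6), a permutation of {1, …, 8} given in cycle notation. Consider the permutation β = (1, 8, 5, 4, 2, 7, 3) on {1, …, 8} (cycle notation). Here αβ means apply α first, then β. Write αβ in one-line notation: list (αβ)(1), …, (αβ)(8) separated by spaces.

Chase each element through α then β: 1 → 5 → 4; 2 → 2 → 7; 3 → 7 → 3; 4 → 4 → 2; 5 → 8 → 5; 6 → 1 → 8; 7 → 6 → 6; 8 → 3 → 1.
Collecting the images, αβ = [4 7 3 2 5 8 6 1].

4 7 3 2 5 8 6 1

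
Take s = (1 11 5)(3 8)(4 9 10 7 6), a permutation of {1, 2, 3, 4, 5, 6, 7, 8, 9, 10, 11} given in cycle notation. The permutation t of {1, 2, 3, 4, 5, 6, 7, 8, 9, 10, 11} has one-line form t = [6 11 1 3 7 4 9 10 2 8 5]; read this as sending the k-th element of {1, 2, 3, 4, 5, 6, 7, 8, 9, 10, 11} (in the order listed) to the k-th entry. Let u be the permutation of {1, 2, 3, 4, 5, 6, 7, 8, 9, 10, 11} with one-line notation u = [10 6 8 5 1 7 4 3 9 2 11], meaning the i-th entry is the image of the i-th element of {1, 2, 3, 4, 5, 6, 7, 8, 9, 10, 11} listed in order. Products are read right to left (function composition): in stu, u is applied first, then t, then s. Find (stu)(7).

8

(stu)(7) = s(t(u(7))). u(7) = 4, then t(4) = 3, then s(3) = 8, so the result is 8.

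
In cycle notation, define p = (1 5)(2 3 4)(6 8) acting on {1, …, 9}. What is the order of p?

6

The cycle type of p is (3, 2, 2, 1, 1).
The order of p is the least common multiple of its cycle lengths: lcm(3, 2, 2) = 6.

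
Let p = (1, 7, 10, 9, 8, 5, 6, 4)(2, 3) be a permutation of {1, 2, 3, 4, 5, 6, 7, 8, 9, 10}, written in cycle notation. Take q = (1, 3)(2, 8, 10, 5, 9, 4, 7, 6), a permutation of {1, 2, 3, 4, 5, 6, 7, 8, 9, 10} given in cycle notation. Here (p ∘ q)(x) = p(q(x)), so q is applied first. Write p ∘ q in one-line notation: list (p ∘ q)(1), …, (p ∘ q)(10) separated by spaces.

2 5 7 10 8 3 4 9 1 6

(p ∘ q)(x) = p(q(x)). Computing each image: p(q(1)) = p(3) = 2, p(q(2)) = p(8) = 5, p(q(3)) = p(1) = 7, p(q(4)) = p(7) = 10, p(q(5)) = p(9) = 8, p(q(6)) = p(2) = 3, p(q(7)) = p(6) = 4, p(q(8)) = p(10) = 9, p(q(9)) = p(4) = 1, p(q(10)) = p(5) = 6.
Hence p ∘ q = [2 5 7 10 8 3 4 9 1 6].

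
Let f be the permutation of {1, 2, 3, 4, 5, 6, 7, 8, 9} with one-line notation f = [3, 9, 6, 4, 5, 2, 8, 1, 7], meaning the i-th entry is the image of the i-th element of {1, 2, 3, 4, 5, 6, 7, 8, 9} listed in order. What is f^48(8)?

7

Tracing 8 → 1 → … returns to 8 after 7 steps, so 8 lies in a 7-cycle (1, 3, 6, 2, 9, 7, 8).
Powers repeat with period 7 on this cycle, and 48 mod 7 = 6, so f^48(8) = f^6(8).
Advancing 6 steps from 8: 8 → 1 → 3 → 6 → 2 → 9 → 7.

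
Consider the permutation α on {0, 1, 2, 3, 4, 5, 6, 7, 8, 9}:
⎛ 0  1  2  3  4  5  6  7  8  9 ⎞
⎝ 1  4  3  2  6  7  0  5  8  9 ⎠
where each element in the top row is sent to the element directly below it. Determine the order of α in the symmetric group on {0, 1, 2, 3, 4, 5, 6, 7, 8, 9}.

4

Writing α as disjoint cycles, the cycle lengths are 4, 2, 2, 1, 1.
Since disjoint cycles commute, ord(α) = lcm(4, 2, 2) = 4.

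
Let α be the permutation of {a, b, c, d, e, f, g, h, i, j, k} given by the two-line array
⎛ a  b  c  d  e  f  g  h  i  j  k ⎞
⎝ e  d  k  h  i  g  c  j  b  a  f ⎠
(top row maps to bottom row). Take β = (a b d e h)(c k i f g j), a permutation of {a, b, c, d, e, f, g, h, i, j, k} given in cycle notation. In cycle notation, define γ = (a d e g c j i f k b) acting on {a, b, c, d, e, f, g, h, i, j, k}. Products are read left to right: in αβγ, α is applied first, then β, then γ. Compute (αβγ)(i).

Apply the permutations in order: α(i) = b, then β(b) = d, then γ(d) = e. So (αβγ)(i) = e.

e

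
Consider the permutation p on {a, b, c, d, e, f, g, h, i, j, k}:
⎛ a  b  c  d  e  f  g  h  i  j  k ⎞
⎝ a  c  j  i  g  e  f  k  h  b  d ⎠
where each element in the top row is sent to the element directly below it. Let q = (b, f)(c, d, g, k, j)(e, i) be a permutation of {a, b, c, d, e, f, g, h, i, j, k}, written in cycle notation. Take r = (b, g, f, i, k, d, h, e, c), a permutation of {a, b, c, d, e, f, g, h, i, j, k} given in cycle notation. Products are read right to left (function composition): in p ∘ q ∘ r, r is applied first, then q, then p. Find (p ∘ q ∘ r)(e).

Chase e: r(e) = c; q(c) = d; p(d) = i. Hence (p ∘ q ∘ r)(e) = i.

i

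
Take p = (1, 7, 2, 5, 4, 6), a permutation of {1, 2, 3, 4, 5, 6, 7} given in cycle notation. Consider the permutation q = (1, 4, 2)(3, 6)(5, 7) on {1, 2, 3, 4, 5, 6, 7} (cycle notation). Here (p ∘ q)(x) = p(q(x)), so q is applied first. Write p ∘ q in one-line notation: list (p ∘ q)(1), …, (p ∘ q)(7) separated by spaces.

6 7 1 5 2 3 4

Chase each element through q then p: 1 → 4 → 6; 2 → 1 → 7; 3 → 6 → 1; 4 → 2 → 5; 5 → 7 → 2; 6 → 3 → 3; 7 → 5 → 4.
So p ∘ q in one-line form is 6 7 1 5 2 3 4.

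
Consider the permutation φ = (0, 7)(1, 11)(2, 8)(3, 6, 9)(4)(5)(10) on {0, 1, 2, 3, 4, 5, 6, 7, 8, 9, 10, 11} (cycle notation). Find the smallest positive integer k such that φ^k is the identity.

6

The disjoint cycles have lengths 3, 2, 2, 2, 1, 1, 1.
The order of φ is the least common multiple of its cycle lengths: lcm(3, 2, 2, 2) = 6.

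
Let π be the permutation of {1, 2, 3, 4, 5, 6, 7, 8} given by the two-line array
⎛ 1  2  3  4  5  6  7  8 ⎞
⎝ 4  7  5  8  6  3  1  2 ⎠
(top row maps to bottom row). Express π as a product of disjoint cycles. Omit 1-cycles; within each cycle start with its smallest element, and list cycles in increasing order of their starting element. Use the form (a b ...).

(1 4 8 2 7)(3 5 6)

From 1: 1 → 4 → 8 → 2 → 7 → 1, closing the cycle (1 4 8 2 7).
Repeating from the next unused element and collecting all non-trivial cycles gives (1 4 8 2 7)(3 5 6).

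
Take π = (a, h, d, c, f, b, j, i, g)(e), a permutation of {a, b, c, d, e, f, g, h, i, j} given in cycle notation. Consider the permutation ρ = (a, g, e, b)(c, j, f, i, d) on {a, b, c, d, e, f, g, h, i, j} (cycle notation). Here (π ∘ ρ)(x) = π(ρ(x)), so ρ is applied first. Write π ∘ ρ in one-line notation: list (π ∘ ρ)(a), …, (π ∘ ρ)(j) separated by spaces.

Chase each element through ρ then π: a → g → a; b → a → h; c → j → i; d → c → f; e → b → j; f → i → g; g → e → e; h → h → d; i → d → c; j → f → b.
So π ∘ ρ in one-line form is a h i f j g e d c b.

a h i f j g e d c b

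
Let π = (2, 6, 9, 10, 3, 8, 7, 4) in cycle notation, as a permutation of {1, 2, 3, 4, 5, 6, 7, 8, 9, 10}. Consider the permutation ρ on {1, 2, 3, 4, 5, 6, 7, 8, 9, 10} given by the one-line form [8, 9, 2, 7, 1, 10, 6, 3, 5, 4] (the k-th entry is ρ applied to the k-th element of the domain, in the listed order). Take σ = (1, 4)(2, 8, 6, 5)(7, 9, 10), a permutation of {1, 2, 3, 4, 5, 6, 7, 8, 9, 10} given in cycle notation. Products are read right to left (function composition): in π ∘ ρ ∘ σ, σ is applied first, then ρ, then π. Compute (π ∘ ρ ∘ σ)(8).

Chase 8: σ(8) = 6; ρ(6) = 10; π(10) = 3. Hence (π ∘ ρ ∘ σ)(8) = 3.

3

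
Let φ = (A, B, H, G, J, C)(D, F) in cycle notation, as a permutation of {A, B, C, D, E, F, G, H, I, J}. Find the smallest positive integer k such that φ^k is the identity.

6

The disjoint cycles have lengths 6, 2, 1, 1.
The order is lcm(6, 2) = 6.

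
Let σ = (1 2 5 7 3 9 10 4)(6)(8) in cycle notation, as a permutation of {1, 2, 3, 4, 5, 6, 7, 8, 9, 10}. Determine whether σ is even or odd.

The cycle lengths are 8, 1, 1.
A cycle is odd iff its length is even; σ has 1 even-length cycle, so sgn(σ) = (−1)^1 and σ is odd.

odd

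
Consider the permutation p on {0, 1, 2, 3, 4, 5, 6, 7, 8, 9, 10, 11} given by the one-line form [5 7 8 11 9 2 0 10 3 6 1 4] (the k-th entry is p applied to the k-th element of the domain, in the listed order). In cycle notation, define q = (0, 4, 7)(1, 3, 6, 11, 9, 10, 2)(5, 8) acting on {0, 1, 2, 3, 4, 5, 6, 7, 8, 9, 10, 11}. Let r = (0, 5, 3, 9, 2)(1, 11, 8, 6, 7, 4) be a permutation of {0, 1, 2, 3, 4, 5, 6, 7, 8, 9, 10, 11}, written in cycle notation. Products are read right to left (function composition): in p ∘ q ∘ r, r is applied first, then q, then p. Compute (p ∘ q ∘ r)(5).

(p ∘ q ∘ r)(5) = p(q(r(5))). r(5) = 3, then q(3) = 6, then p(6) = 0, so the result is 0.

0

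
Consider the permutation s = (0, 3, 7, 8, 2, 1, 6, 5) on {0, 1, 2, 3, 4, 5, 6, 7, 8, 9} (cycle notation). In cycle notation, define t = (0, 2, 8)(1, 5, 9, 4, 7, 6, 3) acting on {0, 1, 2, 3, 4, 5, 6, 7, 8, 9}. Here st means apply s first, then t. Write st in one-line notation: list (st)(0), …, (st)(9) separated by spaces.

(st)(x) = t(s(x)). Computing each image: t(s(0)) = t(3) = 1, t(s(1)) = t(6) = 3, t(s(2)) = t(1) = 5, t(s(3)) = t(7) = 6, t(s(4)) = t(4) = 7, t(s(5)) = t(0) = 2, t(s(6)) = t(5) = 9, t(s(7)) = t(8) = 0, t(s(8)) = t(2) = 8, t(s(9)) = t(9) = 4.
Hence st = [1 3 5 6 7 2 9 0 8 4].

1 3 5 6 7 2 9 0 8 4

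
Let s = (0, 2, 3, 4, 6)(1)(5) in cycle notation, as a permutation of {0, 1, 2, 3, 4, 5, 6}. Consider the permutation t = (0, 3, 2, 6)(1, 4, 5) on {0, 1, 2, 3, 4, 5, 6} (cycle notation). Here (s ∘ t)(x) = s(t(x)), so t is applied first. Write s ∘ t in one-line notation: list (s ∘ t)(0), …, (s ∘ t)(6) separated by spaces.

(s ∘ t)(x) = s(t(x)). Computing each image: s(t(0)) = s(3) = 4, s(t(1)) = s(4) = 6, s(t(2)) = s(6) = 0, s(t(3)) = s(2) = 3, s(t(4)) = s(5) = 5, s(t(5)) = s(1) = 1, s(t(6)) = s(0) = 2.
Hence s ∘ t = [4 6 0 3 5 1 2].

4 6 0 3 5 1 2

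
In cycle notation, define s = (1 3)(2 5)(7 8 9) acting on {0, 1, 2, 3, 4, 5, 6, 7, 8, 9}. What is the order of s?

The disjoint cycles have lengths 3, 2, 2, 1, 1, 1.
Since disjoint cycles commute, ord(s) = lcm(3, 2, 2) = 6.

6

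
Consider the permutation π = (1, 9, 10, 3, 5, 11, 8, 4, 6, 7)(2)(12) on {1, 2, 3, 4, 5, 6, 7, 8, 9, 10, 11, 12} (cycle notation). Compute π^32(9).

9 lies in the 10-cycle (1, 9, 10, 3, 5, 11, 8, 4, 6, 7).
Powers repeat with period 10 on this cycle, and 32 mod 10 = 2, so π^32(9) = π^2(9).
Advancing 2 steps from 9: 9 → 10 → 3.

3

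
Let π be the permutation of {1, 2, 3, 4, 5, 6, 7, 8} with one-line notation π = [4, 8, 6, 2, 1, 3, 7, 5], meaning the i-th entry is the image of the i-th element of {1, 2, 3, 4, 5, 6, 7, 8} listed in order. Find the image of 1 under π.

1 is element number 1 of the domain, and entry number 1 of the one-line form is 4, so π(1) = 4.

4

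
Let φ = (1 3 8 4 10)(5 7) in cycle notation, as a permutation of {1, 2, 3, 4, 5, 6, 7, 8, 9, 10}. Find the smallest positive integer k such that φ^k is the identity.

10

The cycle type of φ is (5, 2, 1, 1, 1).
Since disjoint cycles commute, ord(φ) = lcm(5, 2) = 10.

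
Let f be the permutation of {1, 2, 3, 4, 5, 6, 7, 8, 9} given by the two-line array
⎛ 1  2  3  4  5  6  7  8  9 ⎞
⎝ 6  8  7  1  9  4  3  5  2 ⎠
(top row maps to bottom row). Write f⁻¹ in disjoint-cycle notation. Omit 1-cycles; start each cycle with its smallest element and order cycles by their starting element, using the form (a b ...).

First write f in disjoint cycles: (1 6 4)(2 8 5 9)(3 7).
The inverse reverses every cycle; in canonical form, f⁻¹ = (1 4 6)(2 9 5 8)(3 7).

(1 4 6)(2 9 5 8)(3 7)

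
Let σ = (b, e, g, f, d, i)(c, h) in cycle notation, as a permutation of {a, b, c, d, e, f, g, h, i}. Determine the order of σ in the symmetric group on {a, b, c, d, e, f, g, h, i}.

The disjoint cycles have lengths 6, 2, 1.
The order of σ is the least common multiple of its cycle lengths: lcm(6, 2) = 6.

6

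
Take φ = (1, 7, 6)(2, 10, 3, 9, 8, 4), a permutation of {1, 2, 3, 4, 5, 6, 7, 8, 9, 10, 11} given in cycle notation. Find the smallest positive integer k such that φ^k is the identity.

The cycle type of φ is (6, 3, 1, 1).
The order of φ is the least common multiple of its cycle lengths: lcm(6, 3) = 6.

6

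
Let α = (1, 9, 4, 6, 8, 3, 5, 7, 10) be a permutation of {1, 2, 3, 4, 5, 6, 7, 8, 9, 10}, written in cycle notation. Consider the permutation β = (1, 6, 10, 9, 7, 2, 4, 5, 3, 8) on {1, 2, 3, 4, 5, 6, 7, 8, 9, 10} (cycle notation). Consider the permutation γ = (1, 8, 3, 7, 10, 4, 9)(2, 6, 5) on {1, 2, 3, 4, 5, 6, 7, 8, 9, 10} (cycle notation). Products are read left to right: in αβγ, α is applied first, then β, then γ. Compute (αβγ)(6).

8

Chase 6: α(6) = 8; β(8) = 1; γ(1) = 8. Hence (αβγ)(6) = 8.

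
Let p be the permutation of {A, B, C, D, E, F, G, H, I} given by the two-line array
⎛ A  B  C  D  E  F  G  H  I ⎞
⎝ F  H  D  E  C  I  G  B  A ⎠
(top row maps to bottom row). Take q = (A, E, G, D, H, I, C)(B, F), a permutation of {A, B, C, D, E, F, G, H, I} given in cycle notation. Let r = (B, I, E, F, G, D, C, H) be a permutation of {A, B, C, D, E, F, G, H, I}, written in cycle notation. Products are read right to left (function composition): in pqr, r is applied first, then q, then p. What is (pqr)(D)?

F

(pqr)(D) = p(q(r(D))). r(D) = C, then q(C) = A, then p(A) = F, so the result is F.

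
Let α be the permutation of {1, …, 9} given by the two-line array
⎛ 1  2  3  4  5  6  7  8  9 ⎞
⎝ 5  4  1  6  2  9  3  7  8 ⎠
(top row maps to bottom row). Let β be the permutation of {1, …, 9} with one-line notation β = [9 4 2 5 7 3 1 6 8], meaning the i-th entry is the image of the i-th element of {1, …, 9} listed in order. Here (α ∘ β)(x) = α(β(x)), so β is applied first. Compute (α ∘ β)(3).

4

(α ∘ β)(3) = α(β(3)). β(3) = 2, then α(2) = 4. So (α ∘ β)(3) = 4.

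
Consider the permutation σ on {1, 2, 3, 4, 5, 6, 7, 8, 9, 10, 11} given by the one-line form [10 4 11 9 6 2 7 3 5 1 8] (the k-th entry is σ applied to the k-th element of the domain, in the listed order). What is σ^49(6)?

Tracing 6 → 2 → … returns to 6 after 5 steps, so 6 lies in a 5-cycle (2 4 9 5 6).
On a 5-cycle, σ^5 is the identity, so σ^49 = σ^4 there (49 ≡ 4 mod 5).
Stepping 4 places around the cycle: 6 → 2 → 4 → 9 → 5.

5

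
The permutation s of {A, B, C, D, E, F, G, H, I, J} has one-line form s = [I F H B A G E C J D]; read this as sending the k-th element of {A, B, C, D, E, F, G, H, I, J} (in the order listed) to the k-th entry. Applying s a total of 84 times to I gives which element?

Tracing I → J → … returns to I after 8 steps, so I lies in an 8-cycle (A, I, J, D, B, F, G, E).
On an 8-cycle, s^8 is the identity, so s^84 = s^4 there (84 ≡ 4 mod 8).
Stepping 4 places around the cycle: I → J → D → B → F.

F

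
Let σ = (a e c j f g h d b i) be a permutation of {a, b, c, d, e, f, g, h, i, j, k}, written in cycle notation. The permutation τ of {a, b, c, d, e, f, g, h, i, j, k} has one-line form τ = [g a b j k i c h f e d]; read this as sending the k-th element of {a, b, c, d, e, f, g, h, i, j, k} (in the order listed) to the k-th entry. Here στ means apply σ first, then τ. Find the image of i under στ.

g

(στ)(i) = τ(σ(i)). σ(i) = a, then τ(a) = g. So (στ)(i) = g.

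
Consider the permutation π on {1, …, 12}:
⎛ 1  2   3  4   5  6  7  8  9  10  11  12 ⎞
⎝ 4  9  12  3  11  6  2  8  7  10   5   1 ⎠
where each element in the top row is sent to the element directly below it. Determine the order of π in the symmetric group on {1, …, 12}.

12

Decomposing into disjoint cycles gives cycle lengths 4, 3, 2, 1, 1, 1.
Since disjoint cycles commute, ord(π) = lcm(4, 3, 2) = 12.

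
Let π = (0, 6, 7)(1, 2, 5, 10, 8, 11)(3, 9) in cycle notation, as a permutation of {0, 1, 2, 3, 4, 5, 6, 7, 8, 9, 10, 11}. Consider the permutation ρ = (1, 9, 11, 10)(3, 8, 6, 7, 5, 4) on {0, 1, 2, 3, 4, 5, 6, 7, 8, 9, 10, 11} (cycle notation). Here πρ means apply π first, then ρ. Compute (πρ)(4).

First apply π: π(4) = 4, then ρ(4) = 3. Thus (πρ)(4) = 3.

3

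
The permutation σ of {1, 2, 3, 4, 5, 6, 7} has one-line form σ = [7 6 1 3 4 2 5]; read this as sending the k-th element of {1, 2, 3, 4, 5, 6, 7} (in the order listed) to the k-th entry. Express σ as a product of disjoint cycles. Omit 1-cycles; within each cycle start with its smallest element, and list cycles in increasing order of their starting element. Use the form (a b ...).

(1 7 5 4 3)(2 6)

From 1: 1 → 7 → 5 → 4 → 3 → 1, closing the cycle (1 7 5 4 3).
Continuing from each remaining unvisited element yields (1 7 5 4 3)(2 6).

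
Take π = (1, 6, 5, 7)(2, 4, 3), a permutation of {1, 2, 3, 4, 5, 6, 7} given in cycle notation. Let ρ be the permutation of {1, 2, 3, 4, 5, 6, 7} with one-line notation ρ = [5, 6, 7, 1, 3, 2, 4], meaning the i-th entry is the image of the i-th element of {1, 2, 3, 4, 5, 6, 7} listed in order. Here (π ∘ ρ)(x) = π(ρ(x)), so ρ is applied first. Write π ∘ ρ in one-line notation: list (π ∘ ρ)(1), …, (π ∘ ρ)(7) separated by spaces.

Chase each element through ρ then π: 1 → 5 → 7; 2 → 6 → 5; 3 → 7 → 1; 4 → 1 → 6; 5 → 3 → 2; 6 → 2 → 4; 7 → 4 → 3.
Collecting the images, π ∘ ρ = [7 5 1 6 2 4 3].

7 5 1 6 2 4 3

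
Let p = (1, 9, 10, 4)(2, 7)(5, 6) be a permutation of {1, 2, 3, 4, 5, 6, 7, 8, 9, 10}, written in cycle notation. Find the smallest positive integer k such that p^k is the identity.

The disjoint cycles have lengths 4, 2, 2, 1, 1.
The order of p is the least common multiple of its cycle lengths: lcm(4, 2, 2) = 4.

4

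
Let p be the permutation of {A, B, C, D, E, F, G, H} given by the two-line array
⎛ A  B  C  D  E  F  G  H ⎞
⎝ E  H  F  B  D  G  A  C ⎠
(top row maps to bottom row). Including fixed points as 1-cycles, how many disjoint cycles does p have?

1

The cycle decomposition is (A, E, D, B, H, C, F, G), which has 1 cycle (counting 1-cycles).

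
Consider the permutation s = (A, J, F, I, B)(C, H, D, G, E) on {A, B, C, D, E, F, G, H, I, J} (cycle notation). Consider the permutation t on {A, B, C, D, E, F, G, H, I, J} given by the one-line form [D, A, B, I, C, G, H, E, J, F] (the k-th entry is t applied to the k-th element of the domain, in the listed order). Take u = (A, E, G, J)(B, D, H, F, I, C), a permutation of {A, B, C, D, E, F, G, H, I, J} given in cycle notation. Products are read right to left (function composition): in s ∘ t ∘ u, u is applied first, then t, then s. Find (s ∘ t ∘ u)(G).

I

Apply the permutations in order: u(G) = J, then t(J) = F, then s(F) = I. So (s ∘ t ∘ u)(G) = I.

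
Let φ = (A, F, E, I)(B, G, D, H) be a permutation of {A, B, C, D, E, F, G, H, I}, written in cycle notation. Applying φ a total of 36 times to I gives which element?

I lies in the 4-cycle (A, F, E, I).
On a 4-cycle, φ^4 is the identity, so φ^36 = φ^0 there (36 ≡ 0 mod 4).
So φ^36(I) = I.

I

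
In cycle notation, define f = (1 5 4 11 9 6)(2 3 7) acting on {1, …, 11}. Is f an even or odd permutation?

odd

The cycle lengths are 6, 3, 1, 1.
A cycle of length ℓ contributes ℓ−1 transpositions, so f is a product of 5 + 2 = 7 transpositions — odd.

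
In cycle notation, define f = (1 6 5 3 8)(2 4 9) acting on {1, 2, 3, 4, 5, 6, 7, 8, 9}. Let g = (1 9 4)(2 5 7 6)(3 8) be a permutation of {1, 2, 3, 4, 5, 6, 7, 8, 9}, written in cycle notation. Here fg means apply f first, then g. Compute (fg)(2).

1

f(2) = 4, then g(4) = 1; composing gives (fg)(2) = 1.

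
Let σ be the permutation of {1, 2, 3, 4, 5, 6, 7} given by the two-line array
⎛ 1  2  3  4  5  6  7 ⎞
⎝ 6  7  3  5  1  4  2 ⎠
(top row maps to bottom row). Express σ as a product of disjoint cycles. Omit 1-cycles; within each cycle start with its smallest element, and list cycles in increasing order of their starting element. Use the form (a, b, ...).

Iterating σ from 1 gives 1 → 6 → 4 → 5 → 1; that is the 4-cycle (1, 6, 4, 5).
Continuing from each remaining unvisited element yields (1, 6, 4, 5)(2, 7).

(1, 6, 4, 5)(2, 7)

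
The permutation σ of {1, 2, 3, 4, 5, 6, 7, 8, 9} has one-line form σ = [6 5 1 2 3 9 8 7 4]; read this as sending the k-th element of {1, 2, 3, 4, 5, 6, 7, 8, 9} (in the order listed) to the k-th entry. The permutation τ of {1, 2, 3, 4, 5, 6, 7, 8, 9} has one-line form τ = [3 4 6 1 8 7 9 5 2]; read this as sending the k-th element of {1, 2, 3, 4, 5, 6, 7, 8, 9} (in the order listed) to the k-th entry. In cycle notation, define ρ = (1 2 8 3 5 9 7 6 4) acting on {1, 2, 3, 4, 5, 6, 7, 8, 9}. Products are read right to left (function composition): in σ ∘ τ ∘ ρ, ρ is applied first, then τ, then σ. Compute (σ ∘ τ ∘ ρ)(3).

Chase 3: ρ(3) = 5; τ(5) = 8; σ(8) = 7. Hence (σ ∘ τ ∘ ρ)(3) = 7.

7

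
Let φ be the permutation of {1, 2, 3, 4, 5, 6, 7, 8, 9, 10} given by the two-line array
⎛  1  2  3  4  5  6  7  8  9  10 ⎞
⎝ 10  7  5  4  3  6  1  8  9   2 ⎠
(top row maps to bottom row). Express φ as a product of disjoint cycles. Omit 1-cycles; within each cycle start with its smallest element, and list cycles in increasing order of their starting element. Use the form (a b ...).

(1 10 2 7)(3 5)

Start at 1 and follow images: 1 → 10 → 2 → 7 → 1, giving the cycle (1 10 2 7).
Repeating from the next unused element and collecting all non-trivial cycles gives (1 10 2 7)(3 5).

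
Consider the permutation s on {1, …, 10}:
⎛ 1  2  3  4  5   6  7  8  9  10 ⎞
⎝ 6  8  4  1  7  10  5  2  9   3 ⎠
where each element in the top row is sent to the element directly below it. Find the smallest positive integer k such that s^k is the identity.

Writing s as disjoint cycles, the cycle lengths are 5, 2, 2, 1.
The order of s is the least common multiple of its cycle lengths: lcm(5, 2, 2) = 10.

10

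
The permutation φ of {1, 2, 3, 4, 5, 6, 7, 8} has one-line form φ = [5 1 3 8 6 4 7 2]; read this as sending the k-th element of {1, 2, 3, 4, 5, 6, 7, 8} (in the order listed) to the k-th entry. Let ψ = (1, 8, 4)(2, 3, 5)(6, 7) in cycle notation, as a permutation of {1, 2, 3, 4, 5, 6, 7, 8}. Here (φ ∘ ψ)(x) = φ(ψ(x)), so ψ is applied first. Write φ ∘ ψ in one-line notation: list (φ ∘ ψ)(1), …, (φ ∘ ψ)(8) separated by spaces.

Chase each element through ψ then φ: 1 → 8 → 2; 2 → 3 → 3; 3 → 5 → 6; 4 → 1 → 5; 5 → 2 → 1; 6 → 7 → 7; 7 → 6 → 4; 8 → 4 → 8.
So φ ∘ ψ in one-line form is 2 3 6 5 1 7 4 8.

2 3 6 5 1 7 4 8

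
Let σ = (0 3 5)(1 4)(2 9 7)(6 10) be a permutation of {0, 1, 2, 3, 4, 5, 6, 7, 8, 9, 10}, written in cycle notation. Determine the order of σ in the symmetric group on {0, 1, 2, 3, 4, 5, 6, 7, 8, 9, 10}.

The cycle type of σ is (3, 3, 2, 2, 1).
The order is lcm(3, 3, 2, 2) = 6.

6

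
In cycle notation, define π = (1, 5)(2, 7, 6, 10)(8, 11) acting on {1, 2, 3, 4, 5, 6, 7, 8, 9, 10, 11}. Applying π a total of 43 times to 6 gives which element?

7

6 lies in the 4-cycle (2, 7, 6, 10).
Powers repeat with period 4 on this cycle, and 43 mod 4 = 3, so π^43(6) = π^3(6).
Stepping 3 places around the cycle: 6 → 10 → 2 → 7.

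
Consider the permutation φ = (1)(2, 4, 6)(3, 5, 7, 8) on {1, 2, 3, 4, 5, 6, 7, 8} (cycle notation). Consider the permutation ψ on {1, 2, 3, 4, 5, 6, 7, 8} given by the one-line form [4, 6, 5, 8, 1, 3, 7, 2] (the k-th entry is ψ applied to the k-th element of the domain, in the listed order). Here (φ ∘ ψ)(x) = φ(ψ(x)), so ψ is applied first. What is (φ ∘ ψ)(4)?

3

First apply ψ: ψ(4) = 8, then φ(8) = 3. Thus (φ ∘ ψ)(4) = 3.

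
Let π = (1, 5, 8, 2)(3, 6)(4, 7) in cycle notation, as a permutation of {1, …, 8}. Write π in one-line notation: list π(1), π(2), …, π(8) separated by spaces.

5 1 6 7 8 3 4 2

Reading each image from the cycles: 1↦5, 2↦1, 3↦6, 4↦7, 5↦8, 6↦3, 7↦4, 8↦2.
Listing these in domain order gives 5 1 6 7 8 3 4 2.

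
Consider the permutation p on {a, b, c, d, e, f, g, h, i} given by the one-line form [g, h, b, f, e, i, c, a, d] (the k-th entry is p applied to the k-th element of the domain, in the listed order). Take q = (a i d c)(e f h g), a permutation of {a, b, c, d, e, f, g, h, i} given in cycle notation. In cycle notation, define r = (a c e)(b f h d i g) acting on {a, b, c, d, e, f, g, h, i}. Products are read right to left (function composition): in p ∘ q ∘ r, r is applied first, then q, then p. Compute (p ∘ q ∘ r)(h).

(p ∘ q ∘ r)(h) = p(q(r(h))). r(h) = d, then q(d) = c, then p(c) = b, so the result is b.

b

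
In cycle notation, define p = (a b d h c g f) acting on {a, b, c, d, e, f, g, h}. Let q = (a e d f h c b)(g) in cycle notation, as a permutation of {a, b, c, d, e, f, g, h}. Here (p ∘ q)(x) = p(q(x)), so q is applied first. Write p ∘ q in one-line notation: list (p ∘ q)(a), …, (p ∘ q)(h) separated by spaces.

e b d a h c f g

(p ∘ q)(x) = p(q(x)). Computing each image: p(q(a)) = p(e) = e, p(q(b)) = p(a) = b, p(q(c)) = p(b) = d, p(q(d)) = p(f) = a, p(q(e)) = p(d) = h, p(q(f)) = p(h) = c, p(q(g)) = p(g) = f, p(q(h)) = p(c) = g.
Hence p ∘ q = [e b d a h c f g].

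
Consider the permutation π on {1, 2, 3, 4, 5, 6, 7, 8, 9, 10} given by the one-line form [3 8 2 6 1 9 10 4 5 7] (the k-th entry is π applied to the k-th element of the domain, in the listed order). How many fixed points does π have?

No element satisfies π(x) = x, so there are 0 fixed points.

0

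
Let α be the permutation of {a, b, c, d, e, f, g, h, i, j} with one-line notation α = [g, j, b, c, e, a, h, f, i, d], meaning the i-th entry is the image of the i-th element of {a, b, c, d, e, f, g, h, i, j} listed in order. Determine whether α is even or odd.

In disjoint-cycle form the cycle lengths are 4, 4, 1, 1.
A cycle is odd iff its length is even; α has 2 even-length cycles, so sgn(α) = (−1)^2 and α is even.

even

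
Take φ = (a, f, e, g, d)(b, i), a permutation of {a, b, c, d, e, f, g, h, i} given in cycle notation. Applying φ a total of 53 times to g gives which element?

f

g lies in the 5-cycle (a, f, e, g, d).
Since the cycle has length 5, φ^53 acts on it the same as φ^3 (53 mod 5 = 3).
Advancing 3 steps from g: g → d → a → f.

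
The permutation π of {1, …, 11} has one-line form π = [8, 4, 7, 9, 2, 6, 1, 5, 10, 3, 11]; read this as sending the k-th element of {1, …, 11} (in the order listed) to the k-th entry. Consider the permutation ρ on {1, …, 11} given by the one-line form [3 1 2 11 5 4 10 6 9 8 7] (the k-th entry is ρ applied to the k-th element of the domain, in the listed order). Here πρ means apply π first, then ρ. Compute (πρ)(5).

1

π(5) = 2, then ρ(2) = 1; composing gives (πρ)(5) = 1.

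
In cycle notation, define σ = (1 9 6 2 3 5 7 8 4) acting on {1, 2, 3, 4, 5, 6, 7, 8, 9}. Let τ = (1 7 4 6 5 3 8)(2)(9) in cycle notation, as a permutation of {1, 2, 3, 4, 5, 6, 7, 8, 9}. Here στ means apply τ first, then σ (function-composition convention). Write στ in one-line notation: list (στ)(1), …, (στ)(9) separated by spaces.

8 3 4 2 5 7 1 9 6

(στ)(x) = σ(τ(x)). Computing each image: σ(τ(1)) = σ(7) = 8, σ(τ(2)) = σ(2) = 3, σ(τ(3)) = σ(8) = 4, σ(τ(4)) = σ(6) = 2, σ(τ(5)) = σ(3) = 5, σ(τ(6)) = σ(5) = 7, σ(τ(7)) = σ(4) = 1, σ(τ(8)) = σ(1) = 9, σ(τ(9)) = σ(9) = 6.
Hence στ = [8 3 4 2 5 7 1 9 6].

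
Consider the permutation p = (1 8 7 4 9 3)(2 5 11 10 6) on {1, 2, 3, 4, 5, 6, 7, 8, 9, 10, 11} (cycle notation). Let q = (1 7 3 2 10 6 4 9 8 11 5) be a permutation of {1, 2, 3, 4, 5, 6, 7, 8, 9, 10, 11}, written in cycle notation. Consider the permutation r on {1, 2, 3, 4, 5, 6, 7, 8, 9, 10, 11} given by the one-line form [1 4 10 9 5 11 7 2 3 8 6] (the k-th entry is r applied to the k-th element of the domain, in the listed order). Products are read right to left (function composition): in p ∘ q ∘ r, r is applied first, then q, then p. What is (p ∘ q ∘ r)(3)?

Chase 3: r(3) = 10; q(10) = 6; p(6) = 2. Hence (p ∘ q ∘ r)(3) = 2.

2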